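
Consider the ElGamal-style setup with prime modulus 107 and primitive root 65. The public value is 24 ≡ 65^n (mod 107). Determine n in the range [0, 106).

29

Successive powers of 65 modulo 107:
  65^0=1  65^1=65  65^2=52  65^3=63  65^4=29  65^5=66
  65^6=10  65^7=8  65^8=92  65^9=95  65^10=76  65^11=18
  65^12=100  65^13=80  65^14=64  65^15=94  65^16=11  65^17=73
  65^18=37  65^19=51  65^20=105  65^21=84  65^22=3  65^23=88
  65^24=49  65^25=82  65^26=87  65^27=91  65^28=30  65^29=24
So 65^29 ≡ 24 (mod 107), giving n = 29.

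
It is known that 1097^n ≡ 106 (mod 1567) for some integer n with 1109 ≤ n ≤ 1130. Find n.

Compute 1097^1109 mod 1567 = 308, then multiply by 1097 repeatedly:
  1097^1109=308  1097^1110=971  1097^1111=1194  1097^1112=1373  1097^1113=294
  1097^1114=1283  1097^1115=285  1097^1116=812  1097^1117=708  1097^1118=1011
  1097^1119=1198  1097^1120=1060  1097^1121=106
Found 106 at exponent 1121.

1121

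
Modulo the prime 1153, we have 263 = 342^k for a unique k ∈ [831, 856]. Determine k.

833

Compute 342^831 mod 1153 = 84, then multiply by 342 repeatedly:
  342^831=84  342^832=1056  342^833=263
Found 263 at exponent 833.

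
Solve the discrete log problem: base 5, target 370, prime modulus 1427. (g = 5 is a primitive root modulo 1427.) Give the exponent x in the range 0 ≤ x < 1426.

154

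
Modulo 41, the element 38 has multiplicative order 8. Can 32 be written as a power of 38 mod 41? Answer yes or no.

yes

⟨38⟩ has order 8; its elements mod 41 are {1, 3, 9, 14, 27, 32, 38, 40}.
32 is in this set.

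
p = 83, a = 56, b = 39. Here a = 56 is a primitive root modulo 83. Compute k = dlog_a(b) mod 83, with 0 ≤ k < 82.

21

Successive powers of 56 modulo 83:
  56^0=1  56^1=56  56^2=65  56^3=71  56^4=75  56^5=50
  56^6=61  56^7=13  56^8=64  56^9=15  56^10=10  56^11=62
  56^12=69  56^13=46  56^14=3  56^15=2  56^16=29  56^17=47
  56^18=59  56^19=67  56^20=17  56^21=39
So 56^21 ≡ 39 (mod 83), giving k = 21.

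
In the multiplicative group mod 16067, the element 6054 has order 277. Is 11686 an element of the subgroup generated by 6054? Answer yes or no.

yes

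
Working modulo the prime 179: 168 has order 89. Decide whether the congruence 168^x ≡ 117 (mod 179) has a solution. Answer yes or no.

yes

117 ∈ ⟨168⟩ iff 117^89 ≡ 1 (mod 179), since |⟨168⟩| = 89.
117^89 mod 179 = 1.
Since 1 = 1, 117 lies in the subgroup.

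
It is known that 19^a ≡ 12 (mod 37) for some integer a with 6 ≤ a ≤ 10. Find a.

8

Compute 19^6 mod 37 = 11, then multiply by 19 repeatedly:
  19^6=11  19^7=24  19^8=12
Found 12 at exponent 8.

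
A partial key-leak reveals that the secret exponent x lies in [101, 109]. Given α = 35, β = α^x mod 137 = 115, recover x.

Compute 35^101 mod 137 = 95, then multiply by 35 repeatedly:
  35^101=95  35^102=37  35^103=62  35^104=115
Found 115 at exponent 104.

104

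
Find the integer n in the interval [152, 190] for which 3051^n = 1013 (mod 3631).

173

Compute 3051^152 mod 3631 = 109, then multiply by 3051 repeatedly:
  3051^152=109  3051^153=2138  3051^154=1762  3051^155=1982  3051^156=1467
  3051^157=2425  3051^158=2328  3051^159=492  3051^160=1489  3051^161=558
  3051^162=3150  3051^163=3024  3051^164=3484  3051^165=1747  3051^166=3420
  3051^167=2557  3051^168=2019  3051^169=1793  3051^170=2157  3051^171=1635
  3051^172=3022  3051^173=1013
Found 1013 at exponent 173.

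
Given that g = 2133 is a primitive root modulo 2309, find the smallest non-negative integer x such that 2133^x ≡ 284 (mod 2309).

570

Baby-step giant-step with m = ceil(sqrt(2308)) = 49.
Baby table (2133^j mod 2309 for j=0..48):
  0:1  1:2133  2:959  3:2082  4:699  5:1662  6:731  7:648
  8:1402  9:311  10:680  11:388  12:982  13:343  14:1975  15:1059
  16:645  17:1930  18:2052  19:1361  20:600  21:614  22:459  23:31
  24:1471  25:2021  26:2199  27:888  28:724  29:1880  30:1616  31:1900
  32:405  33:299  34:483  35:425  36:1397  37:1191  38:503  39:1523
  40:2105  41:1269  42:629  43:128  44:562  45:375  46:961  47:1730
  48:308
Giant step factor: 2133^(-49) ≡ 1489 (mod 2309).
Scan 284·1489^i mod 2309 for i = 0, 1, …:
  i=0: 284   i=1: 329   i=2: 373   i=3: 1237
  i=4: 1620   i=5: 1584   i=6: 1087   i=7: 2243
  i=8: 1013   i=9: 580   i=10: 54   i=11: 1900
Match at i=11, j=31: x = 11·49 + 31 = 570.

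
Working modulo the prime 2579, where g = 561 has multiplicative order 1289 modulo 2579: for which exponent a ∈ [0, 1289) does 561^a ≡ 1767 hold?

942

Baby-step giant-step with m = ceil(sqrt(1289)) = 36.
Baby table (561^j mod 2579 for j=0..35):
  0:1  1:561  2:83  3:141  4:1731  5:1387  6:1828  7:1645
  8:2142  9:2427  10:2414  11:279  12:1779  13:2525  14:654  15:676
  16:123  17:1949  18:2472  19:1869  20:1435  21:387  22:471  23:1173
  24:408  25:1936  26:337  27:790  28:2181  29:1095  30:493  31:620
  32:2234  33:2459  34:2313  35:356
Giant step factor: 561^(-36) ≡ 1582 (mod 2579).
Scan 1767·1582^i mod 2579 for i = 0, 1, …:
  i=0: 1767   i=1: 2337   i=2: 1427   i=3: 889
  i=4: 843   i=5: 283   i=6: 1539   i=7: 122
  i=8: 2158   i=9: 1939     …   i=25: 187
  i=26: 1828
Match at i=26, j=6: a = 26·36 + 6 = 942.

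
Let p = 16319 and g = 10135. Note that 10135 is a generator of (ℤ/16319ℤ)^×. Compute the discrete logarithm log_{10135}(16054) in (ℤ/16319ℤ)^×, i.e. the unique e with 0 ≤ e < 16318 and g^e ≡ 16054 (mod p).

Baby-step giant-step with m = ceil(sqrt(16318)) = 128.
Baby table (10135^j mod 16319 for j=0..127):
  0:1  1:10135  2:6439  3:15903  4:10461  5:14011  6:9866  7:5397
  8:13626  9:8132  10:6870  11:10596  12:11440  13:14224  14:14513  15:6108
  16:6613  17:622  18:4836  19:6903  20:2352  21:11780  22:496  23:708
  24:11539  25:5811  26:15533  27:13881  28:14155  29:596  30:2430  31:2679
  32:13168  33:898  34:11547  35:5296  36:1769  37:10553  38:16248  39:14770
  40:16082  41:13217  42:7943  43:678  44:1231  45:8469  46:11694  47:10112
  48:1800  49:14677  50:3710  51:1874  52:13993  53:6945  54:3728  55:4795
  56:15662  57:15776  58:12517  59:12208  60:13741  61:15008  62:13000  63:11713
  64:6849  65:9908  66:6773  67:6641  68:6979  69:5619  70:11574  71:1518
  72:12432  73:15640  74:4953  75:1411  76:5041  77:12065  78:508  79:8095
  80:7212  81:819  82:10513  83:2504  84:1995  85:84  86:2752  87:2349
  88:14013  89:13817  90:1956  91:12794  92:12735  93:2254  94:14009  95:5915
  96:8838  97:14458  98:3529  99:11486  100:7183  101:646  102:3291  103:14568
  104:8687  105:1740  106:10380  107:9026  108:10515  109:6455  110:14873  111:15571
  112:7355  113:14052  114:1107  115:8292  116:12889  117:12739  118:10156  119:7127
  120:4251  121:1725  122:5226  123:10355  124:436  125:12730  126:536  127:14452
Giant step factor: 10135^(-128) ≡ 5605 (mod 16319).
Scan 16054·5605^i mod 16319 for i = 0, 1, …:
  i=0: 16054   i=1: 16023   i=2: 5458   i=3: 10284
  i=4: 3112   i=5: 14068   i=6: 14051   i=7: 361
  i=8: 16168   i=9: 2233     …   i=72: 10195
  i=73: 10156
Match at i=73, j=118: e = 73·128 + 118 = 9462.

9462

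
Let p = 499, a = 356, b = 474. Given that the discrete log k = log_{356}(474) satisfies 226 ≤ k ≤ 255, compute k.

241

Compute 356^226 mod 499 = 352, then multiply by 356 repeatedly:
  356^226=352  356^227=63  356^228=472  356^229=368  356^230=270
  356^231=312  356^232=294  356^233=373  356^234=54  356^235=262
  356^236=458  356^237=374  356^238=410  356^239=252  356^240=391
  356^241=474
Found 474 at exponent 241.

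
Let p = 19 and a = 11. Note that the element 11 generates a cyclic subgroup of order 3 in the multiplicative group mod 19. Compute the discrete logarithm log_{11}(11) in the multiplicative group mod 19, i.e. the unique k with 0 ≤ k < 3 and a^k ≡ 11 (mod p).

1

Successive powers of 11 modulo 19:
  11^0=1  11^1=11
So 11^1 ≡ 11 (mod 19), giving k = 1.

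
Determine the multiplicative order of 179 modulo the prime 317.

The order of 179 must divide p − 1 = 316 = 2^2 · 79.
Divisors: 1, 2, 4, 79, 158, 316.
Check each in increasing order: 179^1 ≡ 179;  179^2 ≡ 24;  179^4 ≡ 259;  179^79 ≡ 1.
Smallest exponent giving 1 is 79.

79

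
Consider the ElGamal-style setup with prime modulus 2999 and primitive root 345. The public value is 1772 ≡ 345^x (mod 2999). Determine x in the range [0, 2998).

153

Baby-step giant-step with m = ceil(sqrt(2998)) = 55.
Baby table (345^j mod 2999 for j=0..54):
  0:1  1:345  2:2064  3:1317  4:1516  5:1194  6:1067  7:2237
  8:1022  9:1707  10:1111  11:2422  12:1868  13:2674  14:1837  15:976
  16:832  17:2135  18:1820  19:1109  20:1732  21:739  22:40  23:1804
  24:1587  25:1697  26:660  27:2775  28:694  29:2509  30:1893  31:2302
  32:2454  33:912  34:2744  35:1995  36:1504  37:53  38:291  39:1428
  40:824  41:2374  42:303  43:2569  44:1600  45:184  46:501  47:1902
  48:2408  49:37  50:769  51:1393  52:745  53:2110  54:2192
Giant step factor: 345^(-55) ≡ 957 (mod 2999).
Scan 1772·957^i mod 2999 for i = 0, 1, …:
  i=0: 1772   i=1: 1369   i=2: 2569
Match at i=2, j=43: x = 2·55 + 43 = 153.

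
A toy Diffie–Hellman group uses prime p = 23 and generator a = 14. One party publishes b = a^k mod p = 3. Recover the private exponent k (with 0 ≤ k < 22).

Successive powers of 14 modulo 23:
  14^0=1  14^1=14  14^2=12  14^3=7  14^4=6  14^5=15
  14^6=3
So 14^6 ≡ 3 (mod 23), giving k = 6.

6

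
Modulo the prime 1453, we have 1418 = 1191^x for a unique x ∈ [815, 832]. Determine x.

Compute 1191^815 mod 1453 = 1215, then multiply by 1191 repeatedly:
  1191^815=1215  1191^816=1330  1191^817=260  1191^818=171  1191^819=241
  1191^820=790  1191^821=799  1191^822=1347  1191^823=165  1191^824=360
  1191^825=125  1191^826=669  1191^827=535  1191^828=771  1191^829=1418
Found 1418 at exponent 829.

829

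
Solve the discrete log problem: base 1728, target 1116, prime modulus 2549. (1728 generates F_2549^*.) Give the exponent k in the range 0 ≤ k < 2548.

1568

Baby-step giant-step with m = ceil(sqrt(2548)) = 51.
Baby table (1728^j mod 2549 for j=0..50):
  0:1  1:1728  2:1105  3:239  4:54  5:1548  6:1043  7:161
  8:367  9:2024  10:244  11:1047  12:1975  13:2238  14:431  15:460
  16:2141  17:1049  18:333  19:1899  20:909  21:568  22:139  23:586
  24:655  25:84  26:2408  27:1056  28:2233  29:1987  30:33  31:946
  32:779  33:240  34:1782  35:104  36:1282  37:215  38:1915  39:518
  40:405  41:1414  42:1450  43:2482  44:1478  45:2435  46:1830  47:1480
  48:793  49:1491  50:1958
Giant step factor: 1728^(-51) ≡ 1109 (mod 2549).
Scan 1116·1109^i mod 2549 for i = 0, 1, …:
  i=0: 1116   i=1: 1379   i=2: 2460   i=3: 710
  i=4: 2298   i=5: 2031   i=6: 1612   i=7: 859
  i=8: 1854   i=9: 1592     …   i=29: 2291
  i=30: 1915
Match at i=30, j=38: k = 30·51 + 38 = 1568.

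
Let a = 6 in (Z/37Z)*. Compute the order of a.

4

The order of 6 must divide p − 1 = 36 = 2^2 · 3^2.
Divisors: 1, 2, 3, 4, 6, 9, 12, 18, 36.
Check each in increasing order: 6^1 ≡ 6;  6^2 ≡ 36;  6^3 ≡ 31;  6^4 ≡ 1.
Smallest exponent giving 1 is 4.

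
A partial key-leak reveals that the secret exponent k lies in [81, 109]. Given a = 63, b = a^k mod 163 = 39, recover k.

106

Compute 63^81 mod 163 = 162, then multiply by 63 repeatedly:
  63^81=162  63^82=100  63^83=106  63^84=158  63^85=11
  63^86=41  63^87=138  63^88=55  63^89=42  63^90=38
  63^91=112  63^92=47  63^93=27  63^94=71  63^95=72
  63^96=135  63^97=29  63^98=34  63^99=23  63^100=145
  63^101=7  63^102=115  63^103=73  63^104=35  63^105=86
  63^106=39
Found 39 at exponent 106.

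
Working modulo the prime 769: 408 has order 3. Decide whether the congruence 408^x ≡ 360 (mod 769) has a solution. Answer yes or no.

360 ∈ ⟨408⟩ iff 360^3 ≡ 1 (mod 769), since |⟨408⟩| = 3.
360^3 mod 769 = 1.
Since 1 = 1, 360 lies in the subgroup.

yes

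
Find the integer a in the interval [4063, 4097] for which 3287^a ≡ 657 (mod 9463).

4070

Compute 3287^4063 mod 9463 = 3062, then multiply by 3287 repeatedly:
  3287^4063=3062  3287^4064=5625  3287^4065=8136  3287^4066=594  3287^4067=3100
  3287^4068=7512  3287^4069=2977  3287^4070=657
Found 657 at exponent 4070.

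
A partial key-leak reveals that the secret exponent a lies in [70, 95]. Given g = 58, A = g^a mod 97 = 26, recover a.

Compute 58^70 mod 97 = 65, then multiply by 58 repeatedly:
  58^70=65  58^71=84  58^72=22  58^73=15  58^74=94
  58^75=20  58^76=93  58^77=59  58^78=27  58^79=14
  58^80=36  58^81=51  58^82=48  58^83=68  58^84=64
  58^85=26
Found 26 at exponent 85.

85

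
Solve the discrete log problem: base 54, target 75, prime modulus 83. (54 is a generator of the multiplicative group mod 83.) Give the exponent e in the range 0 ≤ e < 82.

72

Baby-step giant-step with m = ceil(sqrt(82)) = 10.
Baby table (54^j mod 83 for j=0..9):
  0:1  1:54  2:11  3:13  4:38  5:60  6:3  7:79
  8:33  9:39
Giant step factor: 54^(-10) ≡ 75 (mod 83).
Scan 75·75^i mod 83 for i = 0, 1, …:
  i=0: 75   i=1: 64   i=2: 69   i=3: 29
  i=4: 17   i=5: 30   i=6: 9   i=7: 11
Match at i=7, j=2: e = 7·10 + 2 = 72.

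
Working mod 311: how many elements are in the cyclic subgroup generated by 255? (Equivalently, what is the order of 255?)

The order of 255 must divide p − 1 = 310 = 2 · 5 · 31.
Divisors: 1, 2, 5, 10, 31, 62, 155, 310.
Check each in increasing order: 255^1 ≡ 255;  255^2 ≡ 26;  255^5 ≡ 86;  255^10 ≡ 243;  255^31 ≡ 305;  255^62 ≡ 36;  255^155 ≡ 310;  255^310 ≡ 1.
Smallest exponent giving 1 is 310.

310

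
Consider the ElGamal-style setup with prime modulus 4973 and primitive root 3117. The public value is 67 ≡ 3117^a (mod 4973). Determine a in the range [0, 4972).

3548

Baby-step giant-step with m = ceil(sqrt(4972)) = 71.
Baby table (3117^j mod 4973 for j=0..70):
  0:1  1:3117  2:3420  3:3001  4:4877  5:4121  6:4871  7:338
  8:4243  9:2224  10:4819  11:2363  12:458  13:335  14:4838  15:1910
  16:789  17:2651  18:3014  19:641  20:3824  21:4100  22:4063  23:3113
  24:898  25:4240  26:2819  27:4505  28:3306  29:746  30:2891  31:171
  32:896  33:2979  34:952  35:3476  36:3498  37:2450  38:3095  39:4468
  40:2356  41:3504  42:1260  43:3723  44:2582  45:1780  46:3365  47:648
  48:778  49:3175  50:205  51:2441  52:4880  53:3526  54:212  55:4368
  56:3955  57:4641  58:4513  59:3377  60:3241  61:2034  62:4376  63:4026
  64:2163  65:3656  66:2609  67:1398  68:1218  69:2107  70:3159
Giant step factor: 3117^(-71) ≡ 1263 (mod 4973).
Scan 67·1263^i mod 4973 for i = 0, 1, …:
  i=0: 67   i=1: 80   i=2: 1580   i=3: 1367
  i=4: 890   i=5: 172   i=6: 3397   i=7: 3685
  i=8: 4400   i=9: 2359     …   i=48: 3443
  i=49: 2107
Match at i=49, j=69: a = 49·71 + 69 = 3548.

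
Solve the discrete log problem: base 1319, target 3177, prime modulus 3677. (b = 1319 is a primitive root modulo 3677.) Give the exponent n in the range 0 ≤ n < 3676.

163

Baby-step giant-step with m = ceil(sqrt(3676)) = 61.
Baby table (1319^j mod 3677 for j=0..60):
  0:1  1:1319  2:540  3:2599  4:1117  5:2523  6:152  7:1930
  8:1186  9:1609  10:642  11:1088  12:1042  13:2877  14:99  15:1886
  16:1982  17:3588  18:273  19:3418  20:340  21:3543  22:3427  23:1180
  24:1049  25:1079  26:202  27:1694  28:2447  29:2864  30:1337  31:2220
  32:1288  33:98  34:567  35:1442  36:989  37:2833  38:895  39:188
  40:1613  41:2241  42:3248  43:407  44:3668  45:2837  46:2494  47:2348
  48:978  49:3032  50:2309  51:1015  52:357  53:227  54:1576  55:1239
  56:1653  57:3523  58:2786  59:1411  60:547
Giant step factor: 1319^(-61) ≡ 1065 (mod 3677).
Scan 3177·1065^i mod 3677 for i = 0, 1, …:
  i=0: 3177   i=1: 665   i=2: 2241
Match at i=2, j=41: n = 2·61 + 41 = 163.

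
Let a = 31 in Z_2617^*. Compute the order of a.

The order of 31 must divide p − 1 = 2616 = 2^3 · 3 · 109.
Divisors: 1, 2, 3, 4, 6, 8, 12, 24, 109, 218, 327, 436, 654, 872, 1308, 2616.
Check each in increasing order: 31^1 ≡ 31;  31^2 ≡ 961;  31^3 ≡ 1004;  31^4 ≡ 2337;  31^6 ≡ 471;  31^8 ≡ 2507;  31^12 ≡ 2013;  31^24 ≡ 1053;  31^109 ≡ 1961;  31^218 ≡ 1148;  31^327 ≡ 608;  31^436 ≡ 1553;  31^654 ≡ 667;  31^872 ≡ 1552;  31^1308 ≡ 2616;  31^2616 ≡ 1.
Smallest exponent giving 1 is 2616.

2616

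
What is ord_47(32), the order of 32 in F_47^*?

23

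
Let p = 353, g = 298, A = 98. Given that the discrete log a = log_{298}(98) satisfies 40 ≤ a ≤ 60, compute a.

42

Compute 298^40 mod 353 = 4, then multiply by 298 repeatedly:
  298^40=4  298^41=133  298^42=98
Found 98 at exponent 42.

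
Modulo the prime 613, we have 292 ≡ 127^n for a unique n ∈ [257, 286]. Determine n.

Compute 127^257 mod 613 = 150, then multiply by 127 repeatedly:
  127^257=150  127^258=47  127^259=452  127^260=395  127^261=512
  127^262=46  127^263=325  127^264=204  127^265=162  127^266=345
  127^267=292
Found 292 at exponent 267.

267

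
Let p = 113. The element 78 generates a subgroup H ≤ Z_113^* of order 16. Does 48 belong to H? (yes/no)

48 ∈ ⟨78⟩ iff 48^16 ≡ 1 (mod 113), since |⟨78⟩| = 16.
48^16 mod 113 = 1.
Since 1 = 1, 48 lies in the subgroup.

yes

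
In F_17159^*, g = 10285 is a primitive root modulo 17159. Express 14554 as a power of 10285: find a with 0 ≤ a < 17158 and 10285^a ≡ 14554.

6988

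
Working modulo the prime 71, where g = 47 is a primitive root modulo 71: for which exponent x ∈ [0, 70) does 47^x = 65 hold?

23

Baby-step giant-step with m = ceil(sqrt(70)) = 9.
Baby table (47^j mod 71 for j=0..8):
  0:1  1:47  2:8  3:21  4:64  5:26  6:15  7:66
  8:49
Giant step factor: 47^(-9) ≡ 55 (mod 71).
Scan 65·55^i mod 71 for i = 0, 1, …:
  i=0: 65   i=1: 25   i=2: 26
Match at i=2, j=5: x = 2·9 + 5 = 23.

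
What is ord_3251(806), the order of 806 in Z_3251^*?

The order of 806 must divide p − 1 = 3250 = 2 · 5^3 · 13.
Divisors: 1, 2, 5, 10, 13, 25, 26, 50, 65, 125, 130, 250, 325, 650, 1625, 3250.
Check each in increasing order: 806^1 ≡ 806;  806^2 ≡ 2687;  806^5 ≡ 1763;  806^10 ≡ 213;  806^13 ≡ 1392;  806^25 ≡ 1194;  806^26 ≡ 68;  806^50 ≡ 1698;  806^65 ≡ 2879;  806^125 ≡ 3158;  806^130 ≡ 1842;  806^250 ≡ 2147;  806^325 ≡ 1887;  806^650 ≡ 924;  806^1625 ≡ 3250;  806^3250 ≡ 1.
Smallest exponent giving 1 is 3250.

3250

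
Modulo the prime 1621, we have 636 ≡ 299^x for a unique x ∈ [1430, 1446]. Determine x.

1435

Compute 299^1430 mod 1621 = 1061, then multiply by 299 repeatedly:
  299^1430=1061  299^1431=1144  299^1432=25  299^1433=991  299^1434=1287
  299^1435=636
Found 636 at exponent 1435.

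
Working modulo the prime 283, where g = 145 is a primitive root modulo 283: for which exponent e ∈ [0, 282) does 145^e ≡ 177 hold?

Baby-step giant-step with m = ceil(sqrt(282)) = 17.
Baby table (145^j mod 283 for j=0..16):
  0:1  1:145  2:83  3:149  4:97  5:198  6:127  7:20
  8:70  9:245  10:150  11:242  12:281  13:276  14:117  15:268
  16:89
Giant step factor: 145^(-17) ≡ 5 (mod 283).
Scan 177·5^i mod 283 for i = 0, 1, …:
  i=0: 177   i=1: 36   i=2: 180   i=3: 51
  i=4: 255   i=5: 143   i=6: 149
Match at i=6, j=3: e = 6·17 + 3 = 105.

105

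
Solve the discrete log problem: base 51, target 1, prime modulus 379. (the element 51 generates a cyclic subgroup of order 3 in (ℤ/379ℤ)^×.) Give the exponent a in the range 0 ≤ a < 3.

0

Successive powers of 51 modulo 379:
  51^0=1
So 51^0 ≡ 1 (mod 379), giving a = 0.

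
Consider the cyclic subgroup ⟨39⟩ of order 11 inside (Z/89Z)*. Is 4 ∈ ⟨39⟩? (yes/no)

yes

4 ∈ ⟨39⟩ iff 4^11 ≡ 1 (mod 89), since |⟨39⟩| = 11.
4^11 mod 89 = 1.
Since 1 = 1, 4 lies in the subgroup.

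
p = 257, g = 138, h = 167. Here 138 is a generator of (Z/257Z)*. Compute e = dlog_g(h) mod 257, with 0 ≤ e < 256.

Baby-step giant-step with m = ceil(sqrt(256)) = 16.
Baby table (138^j mod 257 for j=0..15):
  0:1  1:138  2:26  3:247  4:162  5:254  6:100  7:179
  8:30  9:28  10:9  11:214  12:234  13:167  14:173  15:230
Giant step factor: 138^(-16) ≡ 2 (mod 257).
Scan 167·2^i mod 257 for i = 0, 1, …:
  i=0: 167
Match at i=0, j=13: e = 0·16 + 13 = 13.

13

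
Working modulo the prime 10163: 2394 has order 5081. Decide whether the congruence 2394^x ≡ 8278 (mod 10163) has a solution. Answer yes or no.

yes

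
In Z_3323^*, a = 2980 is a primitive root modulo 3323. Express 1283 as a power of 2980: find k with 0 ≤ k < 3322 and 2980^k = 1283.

Baby-step giant-step with m = ceil(sqrt(3322)) = 58.
Baby table (2980^j mod 3323 for j=0..57):
  0:1  1:2980  2:1344  3:905  4:1947  5:102  6:1567  7:845
  8:2589  9:2537  10:435  11:330  12:3115  13:1561  14:2903  15:1171
  16:430  17:2045  18:3041  19:359  20:3137  21:661  22:2564  23:1143
  24:65  25:966  26:962  27:2334  28:281  29:3307  30:2165  31:1757
  32:2135  33:2078  34:1691  35:1512  36:3095  37:1775  38:2607  39:3009
  40:1366  41:5  42:1608  43:74  44:1202  45:3089  46:510  47:1189
  48:902  49:2976  50:2716  51:2175  52:1650  53:2283  54:1159  55:1223
  56:2532  57:2150
Giant step factor: 2980^(-58) ≡ 2661 (mod 3323).
Scan 1283·2661^i mod 3323 for i = 0, 1, …:
  i=0: 1283   i=1: 1342   i=2: 2160   i=3: 2293
  i=4: 645   i=5: 1677   i=6: 3031   i=7: 570
  i=8: 1482   i=9: 2524     …   i=14: 3066
  i=15: 661
Match at i=15, j=21: k = 15·58 + 21 = 891.

891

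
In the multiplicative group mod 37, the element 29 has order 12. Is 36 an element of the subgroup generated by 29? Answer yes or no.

36 ∈ ⟨29⟩ iff 36^12 ≡ 1 (mod 37), since |⟨29⟩| = 12.
36^12 mod 37 = 1.
Since 1 = 1, 36 lies in the subgroup.

yes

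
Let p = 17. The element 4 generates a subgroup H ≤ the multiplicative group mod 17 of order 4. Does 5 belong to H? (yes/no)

no

⟨4⟩ has order 4; its elements mod 17 are {1, 4, 13, 16}.
5 is not in this set.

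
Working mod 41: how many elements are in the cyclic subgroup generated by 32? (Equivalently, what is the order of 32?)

4

The order of 32 must divide p − 1 = 40 = 2^3 · 5.
Divisors: 1, 2, 4, 5, 8, 10, 20, 40.
Check each in increasing order: 32^1 ≡ 32;  32^2 ≡ 40;  32^4 ≡ 1.
Smallest exponent giving 1 is 4.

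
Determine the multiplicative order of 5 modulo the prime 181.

15

The order of 5 must divide p − 1 = 180 = 2^2 · 3^2 · 5.
Divisors: 1, 2, 3, 4, 5, 6, 9, 10, 12, 15, 18, 20, 30, 36, 45, 60, 90, 180.
Check each in increasing order: 5^1 ≡ 5;  5^2 ≡ 25;  5^3 ≡ 125;  5^4 ≡ 82;  5^5 ≡ 48;  5^6 ≡ 59;  5^9 ≡ 135;  5^10 ≡ 132;  5^12 ≡ 42;  5^15 ≡ 1.
Smallest exponent giving 1 is 15.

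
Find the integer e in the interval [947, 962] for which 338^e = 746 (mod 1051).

955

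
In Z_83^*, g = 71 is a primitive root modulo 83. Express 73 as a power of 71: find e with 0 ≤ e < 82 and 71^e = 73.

17

Successive powers of 71 modulo 83:
  71^0=1  71^1=71  71^2=61  71^3=15  71^4=69  71^5=2
  71^6=59  71^7=39  71^8=30  71^9=55  71^10=4  71^11=35
  71^12=78  71^13=60  71^14=27  71^15=8  71^16=70  71^17=73
So 71^17 ≡ 73 (mod 83), giving e = 17.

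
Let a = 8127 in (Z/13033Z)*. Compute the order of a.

13032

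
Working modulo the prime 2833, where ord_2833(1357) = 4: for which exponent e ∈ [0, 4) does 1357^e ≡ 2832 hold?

2

Successive powers of 1357 modulo 2833:
  1357^0=1  1357^1=1357  1357^2=2832
So 1357^2 ≡ 2832 (mod 2833), giving e = 2.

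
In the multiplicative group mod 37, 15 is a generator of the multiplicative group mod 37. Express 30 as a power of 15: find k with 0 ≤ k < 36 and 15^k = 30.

26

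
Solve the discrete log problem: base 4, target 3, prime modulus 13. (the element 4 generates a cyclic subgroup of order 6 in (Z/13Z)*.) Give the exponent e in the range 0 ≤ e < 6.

2

Successive powers of 4 modulo 13:
  4^0=1  4^1=4  4^2=3
So 4^2 ≡ 3 (mod 13), giving e = 2.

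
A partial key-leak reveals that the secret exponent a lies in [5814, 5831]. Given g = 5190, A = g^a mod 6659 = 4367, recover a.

Compute 5190^5814 mod 6659 = 1554, then multiply by 5190 repeatedly:
  5190^5814=1554  5190^5815=1211  5190^5816=5653  5190^5817=6175  5190^5818=5142
  5190^5819=4367
Found 4367 at exponent 5819.

5819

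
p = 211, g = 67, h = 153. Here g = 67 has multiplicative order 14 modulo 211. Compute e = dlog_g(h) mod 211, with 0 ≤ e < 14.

Successive powers of 67 modulo 211:
  67^0=1  67^1=67  67^2=58  67^3=88  67^4=199  67^5=40
  67^6=148  67^7=210  67^8=144  67^9=153
So 67^9 ≡ 153 (mod 211), giving e = 9.

9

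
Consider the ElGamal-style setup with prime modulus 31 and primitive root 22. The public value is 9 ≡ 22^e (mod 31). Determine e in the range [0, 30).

Successive powers of 22 modulo 31:
  22^0=1  22^1=22  22^2=19  22^3=15  22^4=20  22^5=6
  22^6=8  22^7=21  22^8=28  22^9=27  22^10=5  22^11=17
  22^12=2  22^13=13  22^14=7  22^15=30  22^16=9
So 22^16 ≡ 9 (mod 31), giving e = 16.

16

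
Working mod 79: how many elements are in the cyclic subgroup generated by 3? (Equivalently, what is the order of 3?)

The order of 3 must divide p − 1 = 78 = 2 · 3 · 13.
Divisors: 1, 2, 3, 6, 13, 26, 39, 78.
Check each in increasing order: 3^1 ≡ 3;  3^2 ≡ 9;  3^3 ≡ 27;  3^6 ≡ 18;  3^13 ≡ 24;  3^26 ≡ 23;  3^39 ≡ 78;  3^78 ≡ 1.
Smallest exponent giving 1 is 78.

78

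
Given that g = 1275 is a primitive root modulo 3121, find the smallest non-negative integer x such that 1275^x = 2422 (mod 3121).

462

Baby-step giant-step with m = ceil(sqrt(3120)) = 56.
Baby table (1275^j mod 3121 for j=0..55):
  0:1  1:1275  2:2705  3:170  4:1401  5:1063  6:811  7:974
  8:2813  9:546  10:167  11:697  12:2311  13:301  14:3013  15:2745
  16:1234  17:366  18:1621  19:673  20:2921  21:922  22:2054  23:331
  24:690  25:2749  26:92  27:1823  28:2301  29:35  30:931  31:1045
  32:2829  33:2220  34:2874  35:296  36:2880  37:1704  38:384  39:2724
  40:2548  41:2860  42:1172  43:2462  44:2445  45:2617  46:326  47:557
  48:1708  49:2363  50:1060  51:107  52:2222  53:2303  54:2585  55:99
Giant step factor: 1275^(-56) ≡ 2792 (mod 3121).
Scan 2422·2792^i mod 3121 for i = 0, 1, …:
  i=0: 2422   i=1: 2138   i=2: 1944   i=3: 229
  i=4: 2684   i=5: 207   i=6: 559   i=7: 228
  i=8: 3013
Match at i=8, j=14: x = 8·56 + 14 = 462.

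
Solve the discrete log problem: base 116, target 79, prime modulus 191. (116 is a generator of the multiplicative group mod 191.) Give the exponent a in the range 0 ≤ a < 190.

Baby-step giant-step with m = ceil(sqrt(190)) = 14.
Baby table (116^j mod 191 for j=0..13):
  0:1  1:116  2:86  3:44  4:138  5:155  6:26  7:151
  8:135  9:189  10:150  11:19  12:103  13:106
Giant step factor: 116^(-14) ≡ 130 (mod 191).
Scan 79·130^i mod 191 for i = 0, 1, …:
  i=0: 79   i=1: 147   i=2: 10   i=3: 154
  i=4: 156   i=5: 34   i=6: 27   i=7: 72
  i=8: 1
Match at i=8, j=0: a = 8·14 + 0 = 112.

112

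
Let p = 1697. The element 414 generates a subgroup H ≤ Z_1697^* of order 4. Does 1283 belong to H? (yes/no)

yes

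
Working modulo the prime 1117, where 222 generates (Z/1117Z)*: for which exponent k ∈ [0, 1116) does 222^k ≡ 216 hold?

Baby-step giant-step with m = ceil(sqrt(1116)) = 34.
Baby table (222^j mod 1117 for j=0..33):
  0:1  1:222  2:136  3:33  4:624  5:20  6:1089  7:486
  8:660  9:193  10:400  11:557  12:784  13:913  14:509  15:181
  16:1087  17:42  18:388  19:127  20:269  21:517  22:840  23:1058
  24:306  25:912  26:287  27:45  28:1054  29:535  30:368  31:155
  32:900  33:974
Giant step factor: 222^(-34) ≡ 934 (mod 1117).
Scan 216·934^i mod 1117 for i = 0, 1, …:
  i=0: 216   i=1: 684   i=2: 1049   i=3: 157
  i=4: 311   i=5: 54   i=6: 171   i=7: 1100
  i=8: 877   i=9: 357     …   i=31: 935
  i=32: 913
Match at i=32, j=13: k = 32·34 + 13 = 1101.

1101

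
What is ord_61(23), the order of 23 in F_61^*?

The order of 23 must divide p − 1 = 60 = 2^2 · 3 · 5.
Divisors: 1, 2, 3, 4, 5, 6, 10, 12, 15, 20, 30, 60.
Check each in increasing order: 23^1 ≡ 23;  23^2 ≡ 41;  23^3 ≡ 28;  23^4 ≡ 34;  23^5 ≡ 50;  23^6 ≡ 52;  23^10 ≡ 60;  23^12 ≡ 20;  23^15 ≡ 11;  23^20 ≡ 1.
Smallest exponent giving 1 is 20.

20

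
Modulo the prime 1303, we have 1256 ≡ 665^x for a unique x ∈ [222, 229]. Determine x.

Compute 665^222 mod 1303 = 813, then multiply by 665 repeatedly:
  665^222=813  665^223=1203  665^224=1256
Found 1256 at exponent 224.

224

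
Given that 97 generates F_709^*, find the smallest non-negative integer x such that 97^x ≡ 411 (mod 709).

227

Baby-step giant-step with m = ceil(sqrt(708)) = 27.
Baby table (97^j mod 709 for j=0..26):
  0:1  1:97  2:192  3:190  4:705  5:321  6:650  7:658
  8:16  9:134  10:236  11:204  12:645  13:173  14:474  15:602
  16:256  17:17  18:231  19:428  20:394  21:641  22:494  23:415
  24:551  25:272  26:151
Giant step factor: 97^(-27) ≡ 542 (mod 709).
Scan 411·542^i mod 709 for i = 0, 1, …:
  i=0: 411   i=1: 136   i=2: 685   i=3: 463
  i=4: 669   i=5: 299   i=6: 406   i=7: 262
  i=8: 204
Match at i=8, j=11: x = 8·27 + 11 = 227.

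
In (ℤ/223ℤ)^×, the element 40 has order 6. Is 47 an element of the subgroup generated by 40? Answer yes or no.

no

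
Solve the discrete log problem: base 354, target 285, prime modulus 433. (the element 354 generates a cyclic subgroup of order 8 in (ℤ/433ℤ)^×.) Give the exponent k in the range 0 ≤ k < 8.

7

Successive powers of 354 modulo 433:
  354^0=1  354^1=354  354^2=179  354^3=148  354^4=432  354^5=79
  354^6=254  354^7=285
So 354^7 ≡ 285 (mod 433), giving k = 7.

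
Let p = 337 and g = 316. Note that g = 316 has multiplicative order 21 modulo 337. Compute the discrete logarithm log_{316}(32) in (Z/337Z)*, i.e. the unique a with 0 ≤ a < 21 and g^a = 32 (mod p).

4

Successive powers of 316 modulo 337:
  316^0=1  316^1=316  316^2=104  316^3=175  316^4=32
So 316^4 ≡ 32 (mod 337), giving a = 4.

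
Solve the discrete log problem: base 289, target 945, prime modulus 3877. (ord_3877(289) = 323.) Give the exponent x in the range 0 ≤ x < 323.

265

Baby-step giant-step with m = ceil(sqrt(323)) = 18.
Baby table (289^j mod 3877 for j=0..17):
  0:1  1:289  2:2104  3:3244  4:3159  5:1856  6:1358  7:885
  8:3760  9:1080  10:1960  11:398  12:2589  13:3837  14:71  15:1134
  16:2058  17:1581
Giant step factor: 289^(-18) ≡ 1747 (mod 3877).
Scan 945·1747^i mod 3877 for i = 0, 1, …:
  i=0: 945   i=1: 3190   i=2: 1681   i=3: 1818
  i=4: 783   i=5: 3197   i=6: 2279   i=7: 3611
  i=8: 538   i=9: 1652     …   i=13: 3695
  i=14: 3837
Match at i=14, j=13: x = 14·18 + 13 = 265.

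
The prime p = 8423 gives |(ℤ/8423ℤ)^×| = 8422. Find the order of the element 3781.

4211

The order of 3781 must divide p − 1 = 8422 = 2 · 4211.
Divisors: 1, 2, 4211, 8422.
Check each in increasing order: 3781^1 ≡ 3781;  3781^2 ≡ 2130;  3781^4211 ≡ 1.
Smallest exponent giving 1 is 4211.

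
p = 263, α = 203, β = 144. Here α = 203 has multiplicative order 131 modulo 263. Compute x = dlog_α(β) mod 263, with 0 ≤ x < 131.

64

Baby-step giant-step with m = ceil(sqrt(131)) = 12.
Baby table (203^j mod 263 for j=0..11):
  0:1  1:203  2:181  3:186  4:149  5:2  6:143  7:99
  8:109  9:35  10:4  11:23
Giant step factor: 203^(-12) ≡ 89 (mod 263).
Scan 144·89^i mod 263 for i = 0, 1, …:
  i=0: 144   i=1: 192   i=2: 256   i=3: 166
  i=4: 46   i=5: 149
Match at i=5, j=4: x = 5·12 + 4 = 64.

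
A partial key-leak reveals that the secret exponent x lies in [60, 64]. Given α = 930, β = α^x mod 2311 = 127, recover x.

63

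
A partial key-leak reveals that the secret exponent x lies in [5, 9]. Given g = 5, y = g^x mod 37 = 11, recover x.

Compute 5^5 mod 37 = 17, then multiply by 5 repeatedly:
  5^5=17  5^6=11
Found 11 at exponent 6.

6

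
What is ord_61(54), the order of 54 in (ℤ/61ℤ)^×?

60

The order of 54 must divide p − 1 = 60 = 2^2 · 3 · 5.
Divisors: 1, 2, 3, 4, 5, 6, 10, 12, 15, 20, 30, 60.
Check each in increasing order: 54^1 ≡ 54;  54^2 ≡ 49;  54^3 ≡ 23;  54^4 ≡ 22;  54^5 ≡ 29;  54^6 ≡ 41;  54^10 ≡ 48;  54^12 ≡ 34;  54^15 ≡ 50;  54^20 ≡ 47;  54^30 ≡ 60;  54^60 ≡ 1.
Smallest exponent giving 1 is 60.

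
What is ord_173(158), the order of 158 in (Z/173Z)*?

43

The order of 158 must divide p − 1 = 172 = 2^2 · 43.
Divisors: 1, 2, 4, 43, 86, 172.
Check each in increasing order: 158^1 ≡ 158;  158^2 ≡ 52;  158^4 ≡ 109;  158^43 ≡ 1.
Smallest exponent giving 1 is 43.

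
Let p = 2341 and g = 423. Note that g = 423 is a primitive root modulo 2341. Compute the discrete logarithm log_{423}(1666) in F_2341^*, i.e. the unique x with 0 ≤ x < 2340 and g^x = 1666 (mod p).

938

Baby-step giant-step with m = ceil(sqrt(2340)) = 49.
Baby table (423^j mod 2341 for j=0..48):
  0:1  1:423  2:1013  3:96  4:811  5:1267  6:2193  7:603
  8:2241  9:2179  10:1704  11:2105  12:835  13:2055  14:754  15:566
  16:636  17:2154  18:493  19:190  20:776  21:508  22:1853  23:1925
  24:1948  25:2313  26:2202  27:2069  28:1994  29:702  30:1980  31:1803
  32:1844  33:459  34:2195  35:1449  36:1926  37:30  38:985  39:2298
  40:539  41:920  42:554  43:242  44:1703  45:1682  46:2163  47:1959
  48:2284
Giant step factor: 423^(-49) ≡ 541 (mod 2341).
Scan 1666·541^i mod 2341 for i = 0, 1, …:
  i=0: 1666   i=1: 21   i=2: 1997   i=3: 1176
  i=4: 1805   i=5: 308   i=6: 417   i=7: 861
  i=8: 2283   i=9: 1396     …   i=18: 1018
  i=19: 603
Match at i=19, j=7: x = 19·49 + 7 = 938.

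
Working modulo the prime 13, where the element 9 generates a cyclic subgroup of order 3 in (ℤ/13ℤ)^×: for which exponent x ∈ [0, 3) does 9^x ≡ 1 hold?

0

Successive powers of 9 modulo 13:
  9^0=1
So 9^0 ≡ 1 (mod 13), giving x = 0.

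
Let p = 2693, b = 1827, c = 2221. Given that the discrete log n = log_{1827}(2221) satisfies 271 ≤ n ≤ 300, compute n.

Compute 1827^271 mod 2693 = 1227, then multiply by 1827 repeatedly:
  1827^271=1227  1827^272=1153  1827^273=605  1827^274=1205  1827^275=1354
  1827^276=1584  1827^277=1686  1827^278=2223  1827^279=377  1827^280=2064
  1827^281=728  1827^282=2407  1827^283=2613  1827^284=1955  1827^285=867
  1827^286=525  1827^287=467  1827^288=2221
Found 2221 at exponent 288.

288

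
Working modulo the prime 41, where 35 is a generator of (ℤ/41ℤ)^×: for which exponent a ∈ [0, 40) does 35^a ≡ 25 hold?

Successive powers of 35 modulo 41:
  35^0=1  35^1=35  35^2=36  35^3=30  35^4=25
So 35^4 ≡ 25 (mod 41), giving a = 4.

4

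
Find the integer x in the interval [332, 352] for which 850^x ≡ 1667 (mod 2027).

Compute 850^332 mod 2027 = 1693, then multiply by 850 repeatedly:
  850^332=1693  850^333=1907  850^334=1377  850^335=871  850^336=495
  850^337=1161  850^338=1728  850^339=1252  850^340=25  850^341=980
  850^342=1930  850^343=657  850^344=1025  850^345=1667
Found 1667 at exponent 345.

345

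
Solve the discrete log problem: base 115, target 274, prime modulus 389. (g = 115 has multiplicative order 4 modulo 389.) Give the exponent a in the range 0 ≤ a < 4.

3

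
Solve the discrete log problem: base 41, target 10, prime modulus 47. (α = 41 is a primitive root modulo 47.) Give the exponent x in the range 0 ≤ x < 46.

35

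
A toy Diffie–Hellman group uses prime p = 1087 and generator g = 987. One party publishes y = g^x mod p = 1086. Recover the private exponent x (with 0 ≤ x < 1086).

543

Baby-step giant-step with m = ceil(sqrt(1086)) = 33.
Baby table (987^j mod 1087 for j=0..32):
  0:1  1:987  2:217  3:40  4:348  5:1071  6:513  7:876
  8:447  9:954  10:256  11:488  12:115  13:457  14:1041  15:252
  16:888  17:334  18:297  19:736  20:316  21:1010  22:91  23:683
  24:181  25:379  26:145  27:718  28:1029  29:365  30:458  31:941
  32:469
Giant step factor: 987^(-33) ≡ 376 (mod 1087).
Scan 1086·376^i mod 1087 for i = 0, 1, …:
  i=0: 1086   i=1: 711   i=2: 1021   i=3: 185
  i=4: 1079   i=5: 253   i=6: 559   i=7: 393
  i=8: 1023   i=9: 937     …   i=15: 151
  i=16: 252
Match at i=16, j=15: x = 16·33 + 15 = 543.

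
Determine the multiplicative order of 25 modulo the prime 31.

3

The order of 25 must divide p − 1 = 30 = 2 · 3 · 5.
Divisors: 1, 2, 3, 5, 6, 10, 15, 30.
Check each in increasing order: 25^1 ≡ 25;  25^2 ≡ 5;  25^3 ≡ 1.
Smallest exponent giving 1 is 3.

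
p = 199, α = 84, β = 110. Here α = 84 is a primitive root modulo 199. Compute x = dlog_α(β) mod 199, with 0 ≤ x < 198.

Baby-step giant-step with m = ceil(sqrt(198)) = 15.
Baby table (84^j mod 199 for j=0..14):
  0:1  1:84  2:91  3:82  4:122  5:99  6:157  7:54
  8:158  9:138  10:50  11:21  12:172  13:120  14:130
Giant step factor: 84^(-15) ≡ 191 (mod 199).
Scan 110·191^i mod 199 for i = 0, 1, …:
  i=0: 110   i=1: 115   i=2: 75   i=3: 196
  i=4: 24   i=5: 7   i=6: 143   i=7: 50
Match at i=7, j=10: x = 7·15 + 10 = 115.

115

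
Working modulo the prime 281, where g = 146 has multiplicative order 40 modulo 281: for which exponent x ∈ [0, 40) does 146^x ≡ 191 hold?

28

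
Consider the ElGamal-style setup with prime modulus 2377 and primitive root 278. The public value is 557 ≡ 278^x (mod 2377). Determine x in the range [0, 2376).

2296

Baby-step giant-step with m = ceil(sqrt(2376)) = 49.
Baby table (278^j mod 2377 for j=0..48):
  0:1  1:278  2:1220  3:1626  4:398  5:1302  6:652  7:604
  8:1522  9:10  10:403  11:315  12:1998  13:1603  14:1135  15:1766
  16:1286  17:958  18:100  19:1653  20:773  21:964  22:1768  23:1842
  24:1021  25:975  26:72  27:1000  28:2268  29:599  30:132  31:1041
  32:1781  33:702  34:242  35:720  36:492  37:1287  38:1236  39:1320
  40:902  41:1171  42:2266  43:43  44:69  45:166  46:985  47:475
  48:1315
Giant step factor: 278^(-49) ≡ 2226 (mod 2377).
Scan 557·2226^i mod 2377 for i = 0, 1, …:
  i=0: 557   i=1: 1465   i=2: 2223   i=3: 1861
  i=4: 1852   i=5: 834   i=6: 47   i=7: 34
  i=8: 1997   i=9: 332     …   i=45: 1874
  i=46: 2266
Match at i=46, j=42: x = 46·49 + 42 = 2296.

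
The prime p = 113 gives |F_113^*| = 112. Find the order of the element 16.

7

The order of 16 must divide p − 1 = 112 = 2^4 · 7.
Divisors: 1, 2, 4, 7, 8, 14, 16, 28, 56, 112.
Check each in increasing order: 16^1 ≡ 16;  16^2 ≡ 30;  16^4 ≡ 109;  16^7 ≡ 1.
Smallest exponent giving 1 is 7.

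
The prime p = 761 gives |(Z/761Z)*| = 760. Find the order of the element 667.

The order of 667 must divide p − 1 = 760 = 2^3 · 5 · 19.
Divisors: 1, 2, 4, 5, 8, 10, 19, 20, 38, 40, 76, 95, 152, 190, 380, 760.
Check each in increasing order: 667^1 ≡ 667;  667^2 ≡ 465;  667^4 ≡ 101;  667^5 ≡ 399;  667^8 ≡ 308;  667^10 ≡ 152;  667^19 ≡ 159;  667^20 ≡ 274;  667^38 ≡ 168;  667^40 ≡ 498;  667^76 ≡ 67;  667^95 ≡ 760;  667^152 ≡ 684;  667^190 ≡ 1.
Smallest exponent giving 1 is 190.

190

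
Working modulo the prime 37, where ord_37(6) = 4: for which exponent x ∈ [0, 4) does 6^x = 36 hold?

2

Successive powers of 6 modulo 37:
  6^0=1  6^1=6  6^2=36
So 6^2 ≡ 36 (mod 37), giving x = 2.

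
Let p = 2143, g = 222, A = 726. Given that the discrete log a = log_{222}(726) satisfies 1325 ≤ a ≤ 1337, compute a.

1329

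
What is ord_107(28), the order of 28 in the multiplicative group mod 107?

The order of 28 must divide p − 1 = 106 = 2 · 53.
Divisors: 1, 2, 53, 106.
Check each in increasing order: 28^1 ≡ 28;  28^2 ≡ 35;  28^53 ≡ 106;  28^106 ≡ 1.
Smallest exponent giving 1 is 106.

106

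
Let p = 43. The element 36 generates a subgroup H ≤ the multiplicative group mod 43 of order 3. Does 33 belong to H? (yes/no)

⟨36⟩ has order 3; its elements mod 43 are {1, 6, 36}.
33 is not in this set.

no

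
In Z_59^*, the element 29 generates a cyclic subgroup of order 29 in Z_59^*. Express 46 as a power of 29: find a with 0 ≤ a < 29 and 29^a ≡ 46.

13

Successive powers of 29 modulo 59:
  29^0=1  29^1=29  29^2=15  29^3=22  29^4=48  29^5=35
  29^6=12  29^7=53  29^8=3  29^9=28  29^10=45  29^11=7
  29^12=26  29^13=46
So 29^13 ≡ 46 (mod 59), giving a = 13.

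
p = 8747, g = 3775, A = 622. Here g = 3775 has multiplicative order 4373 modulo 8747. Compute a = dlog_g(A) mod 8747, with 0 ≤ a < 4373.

3718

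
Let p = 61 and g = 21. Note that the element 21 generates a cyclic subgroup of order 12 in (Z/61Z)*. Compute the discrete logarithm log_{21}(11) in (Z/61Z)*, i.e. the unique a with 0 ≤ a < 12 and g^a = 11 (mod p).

Successive powers of 21 modulo 61:
  21^0=1  21^1=21  21^2=14  21^3=50  21^4=13  21^5=29
  21^6=60  21^7=40  21^8=47  21^9=11
So 21^9 ≡ 11 (mod 61), giving a = 9.

9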